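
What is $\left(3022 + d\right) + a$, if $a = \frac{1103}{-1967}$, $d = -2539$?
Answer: $\frac{948958}{1967} \approx 482.44$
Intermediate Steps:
$a = - \frac{1103}{1967}$ ($a = 1103 \left(- \frac{1}{1967}\right) = - \frac{1103}{1967} \approx -0.56075$)
$\left(3022 + d\right) + a = \left(3022 - 2539\right) - \frac{1103}{1967} = 483 - \frac{1103}{1967} = \frac{948958}{1967}$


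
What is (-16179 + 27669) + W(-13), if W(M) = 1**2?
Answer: 11491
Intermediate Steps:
W(M) = 1
(-16179 + 27669) + W(-13) = (-16179 + 27669) + 1 = 11490 + 1 = 11491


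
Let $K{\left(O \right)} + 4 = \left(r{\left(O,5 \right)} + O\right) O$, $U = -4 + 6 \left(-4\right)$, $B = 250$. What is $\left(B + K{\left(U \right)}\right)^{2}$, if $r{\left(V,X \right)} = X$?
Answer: $792100$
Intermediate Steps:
$U = -28$ ($U = -4 - 24 = -28$)
$K{\left(O \right)} = -4 + O \left(5 + O\right)$ ($K{\left(O \right)} = -4 + \left(5 + O\right) O = -4 + O \left(5 + O\right)$)
$\left(B + K{\left(U \right)}\right)^{2} = \left(250 + \left(-4 + \left(-28\right)^{2} + 5 \left(-28\right)\right)\right)^{2} = \left(250 - -640\right)^{2} = \left(250 + 640\right)^{2} = 890^{2} = 792100$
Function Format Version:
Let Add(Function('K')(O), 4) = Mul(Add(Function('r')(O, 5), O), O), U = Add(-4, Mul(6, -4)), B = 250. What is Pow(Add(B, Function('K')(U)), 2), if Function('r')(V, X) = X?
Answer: 792100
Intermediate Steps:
U = -28 (U = Add(-4, -24) = -28)
Function('K')(O) = Add(-4, Mul(O, Add(5, O))) (Function('K')(O) = Add(-4, Mul(Add(5, O), O)) = Add(-4, Mul(O, Add(5, O))))
Pow(Add(B, Function('K')(U)), 2) = Pow(Add(250, Add(-4, Pow(-28, 2), Mul(5, -28))), 2) = Pow(Add(250, Add(-4, 784, -140)), 2) = Pow(Add(250, 640), 2) = Pow(890, 2) = 792100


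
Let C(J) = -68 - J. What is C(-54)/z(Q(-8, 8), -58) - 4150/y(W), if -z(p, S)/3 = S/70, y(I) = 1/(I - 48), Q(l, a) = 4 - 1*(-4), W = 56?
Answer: -2888890/87 ≈ -33206.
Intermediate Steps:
Q(l, a) = 8 (Q(l, a) = 4 + 4 = 8)
y(I) = 1/(-48 + I)
z(p, S) = -3*S/70
C(-54)/z(Q(-8, 8), -58) - 4150/y(W) = (-68 - 1*(-54))/((-3/70*(-58))) - 4150/(1/(-48 + 56)) = (-68 + 54)/(87/35) - 4150/(1/8) = -14*35/87 - 4150/1/8 = -490/87 - 4150*8 = -490/87 - 33200 = -2888890/87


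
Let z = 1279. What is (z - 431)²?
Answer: 719104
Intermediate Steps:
(z - 431)² = (1279 - 431)² = 848² = 719104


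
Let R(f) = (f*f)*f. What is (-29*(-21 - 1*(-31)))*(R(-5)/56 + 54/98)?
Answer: 95555/196 ≈ 487.53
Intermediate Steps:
R(f) = f³ (R(f) = f²*f = f³)
(-29*(-21 - 1*(-31)))*(R(-5)/56 + 54/98) = (-29*(-21 - 1*(-31)))*((-5)³/56 + 54/98) = (-29*(-21 + 31))*(-125*1/56 + 54*(1/98)) = (-29*10)*(-125/56 + 27/49) = -290*(-659/392) = 95555/196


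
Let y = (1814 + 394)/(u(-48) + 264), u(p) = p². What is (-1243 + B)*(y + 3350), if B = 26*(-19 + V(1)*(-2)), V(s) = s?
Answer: -641431638/107 ≈ -5.9947e+6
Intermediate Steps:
y = 92/107 (y = (1814 + 394)/((-48)² + 264) = 2208/(2304 + 264) = 2208/2568 = 2208*(1/2568) = 92/107 ≈ 0.85981)
B = -546 (B = 26*(-19 + 1*(-2)) = 26*(-19 - 2) = 26*(-21) = -546)
(-1243 + B)*(y + 3350) = (-1243 - 546)*(92/107 + 3350) = -1789*358542/107 = -641431638/107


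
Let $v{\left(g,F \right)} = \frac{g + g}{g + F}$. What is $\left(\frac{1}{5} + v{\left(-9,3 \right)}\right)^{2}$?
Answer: $\frac{256}{25} \approx 10.24$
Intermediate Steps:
$v{\left(g,F \right)} = \frac{2 g}{F + g}$
$\left(\frac{1}{5} + v{\left(-9,3 \right)}\right)^{2} = \left(\frac{1}{5} + 2 \left(-9\right) \frac{1}{3 - 9}\right)^{2} = \left(\frac{1}{5} + 2 \left(-9\right) \frac{1}{-6}\right)^{2} = \left(\frac{1}{5} + 2 \left(-9\right) \left(- \frac{1}{6}\right)\right)^{2} = \left(\frac{1}{5} + 3\right)^{2} = \left(\frac{16}{5}\right)^{2} = \frac{256}{25}$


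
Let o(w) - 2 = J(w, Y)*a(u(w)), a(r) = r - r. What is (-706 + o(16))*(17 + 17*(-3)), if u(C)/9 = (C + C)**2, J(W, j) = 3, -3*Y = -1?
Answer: 23936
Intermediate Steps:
Y = 1/3 (Y = -1/3*(-1) = 1/3 ≈ 0.33333)
u(C) = 36*C**2 (u(C) = 9*(C + C)**2 = 9*(2*C)**2 = 9*(4*C**2) = 36*C**2)
a(r) = 0
o(w) = 2 (o(w) = 2 + 3*0 = 2 + 0 = 2)
(-706 + o(16))*(17 + 17*(-3)) = (-706 + 2)*(17 + 17*(-3)) = -704*(17 - 51) = -704*(-34) = 23936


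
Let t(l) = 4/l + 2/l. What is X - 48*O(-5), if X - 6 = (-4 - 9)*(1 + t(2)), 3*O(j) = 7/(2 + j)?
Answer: -26/3 ≈ -8.6667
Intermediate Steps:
t(l) = 6/l
O(j) = 7/(3*(2 + j)) (O(j) = (7/(2 + j))/3 = 7/(3*(2 + j)))
X = -46 (X = 6 + (-4 - 9)*(1 + 6/2) = 6 - 13*(1 + 6*(½)) = 6 - 13*(1 + 3) = 6 - 13*4 = 6 - 52 = -46)
X - 48*O(-5) = -46 - 112/(2 - 5) = -46 - 112/(-3) = -46 - 112*(-1)/3 = -46 - 48*(-7/9) = -46 + 112/3 = -26/3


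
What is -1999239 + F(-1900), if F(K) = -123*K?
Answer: -1765539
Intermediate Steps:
-1999239 + F(-1900) = -1999239 - 123*(-1900) = -1999239 + 233700 = -1765539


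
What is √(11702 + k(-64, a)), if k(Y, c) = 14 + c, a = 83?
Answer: 3*√1311 ≈ 108.62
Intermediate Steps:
√(11702 + k(-64, a)) = √(11702 + (14 + 83)) = √(11702 + 97) = √11799 = 3*√1311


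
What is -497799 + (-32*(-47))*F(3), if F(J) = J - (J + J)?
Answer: -502311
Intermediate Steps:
F(J) = -J (F(J) = J - 2*J = -J)
-497799 + (-32*(-47))*F(3) = -497799 + (-32*(-47))*(-1*3) = -497799 + 1504*(-3) = -497799 - 4512 = -502311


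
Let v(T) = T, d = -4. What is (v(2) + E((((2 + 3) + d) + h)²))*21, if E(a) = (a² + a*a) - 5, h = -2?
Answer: -21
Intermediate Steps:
E(a) = -5 + 2*a² (E(a) = (a² + a²) - 5 = 2*a² - 5 = -5 + 2*a²)
(v(2) + E((((2 + 3) + d) + h)²))*21 = (2 + (-5 + 2*((((2 + 3) - 4) - 2)²)²))*21 = (2 + (-5 + 2*(((5 - 4) - 2)²)²))*21 = (2 + (-5 + 2*((1 - 2)²)²))*21 = (2 + (-5 + 2*((-1)²)²))*21 = (2 + (-5 + 2*1²))*21 = (2 + (-5 + 2*1))*21 = (2 + (-5 + 2))*21 = (2 - 3)*21 = -1*21 = -21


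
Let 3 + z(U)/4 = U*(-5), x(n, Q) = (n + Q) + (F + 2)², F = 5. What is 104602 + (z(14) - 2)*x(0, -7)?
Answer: 92254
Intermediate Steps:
x(n, Q) = 49 + Q + n (x(n, Q) = (n + Q) + (5 + 2)² = (Q + n) + 7² = (Q + n) + 49 = 49 + Q + n)
z(U) = -12 - 20*U (z(U) = -12 + 4*(U*(-5)) = -12 + 4*(-5*U) = -12 - 20*U)
104602 + (z(14) - 2)*x(0, -7) = 104602 + ((-12 - 20*14) - 2)*(49 - 7 + 0) = 104602 + ((-12 - 280) - 2)*42 = 104602 + (-292 - 2)*42 = 104602 - 294*42 = 104602 - 12348 = 92254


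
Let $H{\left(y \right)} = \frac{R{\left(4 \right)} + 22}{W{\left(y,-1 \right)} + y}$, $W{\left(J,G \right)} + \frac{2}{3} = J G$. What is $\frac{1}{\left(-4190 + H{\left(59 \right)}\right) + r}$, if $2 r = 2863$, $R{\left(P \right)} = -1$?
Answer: $- \frac{1}{2790} \approx -0.00035842$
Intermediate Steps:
$W{\left(J,G \right)} = - \frac{2}{3} + G J$ ($W{\left(J,G \right)} = - \frac{2}{3} + J G = - \frac{2}{3} + G J$)
$H{\left(y \right)} = - \frac{63}{2}$ ($H{\left(y \right)} = \frac{-1 + 22}{\left(- \frac{2}{3} - y\right) + y} = \frac{21}{- \frac{2}{3}} = 21 \left(- \frac{3}{2}\right) = - \frac{63}{2}$)
$r = \frac{2863}{2}$ ($r = \frac{1}{2} \cdot 2863 = \frac{2863}{2} \approx 1431.5$)
$\frac{1}{\left(-4190 + H{\left(59 \right)}\right) + r} = \frac{1}{\left(-4190 - \frac{63}{2}\right) + \frac{2863}{2}} = \frac{1}{- \frac{8443}{2} + \frac{2863}{2}} = \frac{1}{-2790} = - \frac{1}{2790}$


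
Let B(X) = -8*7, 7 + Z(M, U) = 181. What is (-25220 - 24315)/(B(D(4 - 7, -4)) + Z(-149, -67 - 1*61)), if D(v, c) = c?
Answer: -49535/118 ≈ -419.79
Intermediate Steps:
Z(M, U) = 174 (Z(M, U) = -7 + 181 = 174)
B(X) = -56
(-25220 - 24315)/(B(D(4 - 7, -4)) + Z(-149, -67 - 1*61)) = (-25220 - 24315)/(-56 + 174) = -49535/118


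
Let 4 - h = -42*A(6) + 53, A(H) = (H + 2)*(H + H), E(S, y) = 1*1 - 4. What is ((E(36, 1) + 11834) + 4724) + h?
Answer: 20538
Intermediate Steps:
E(S, y) = -3 (E(S, y) = 1 - 4 = -3)
A(H) = 2*H*(2 + H) (A(H) = (2 + H)*(2*H) = 2*H*(2 + H))
h = 3983 (h = 4 - (-84*6*(2 + 6) + 53) = 4 - (-84*6*8 + 53) = 4 - (-42*96 + 53) = 4 - (-4032 + 53) = 4 - 1*(-3979) = 4 + 3979 = 3983)
((E(36, 1) + 11834) + 4724) + h = ((-3 + 11834) + 4724) + 3983 = (11831 + 4724) + 3983 = 16555 + 3983 = 20538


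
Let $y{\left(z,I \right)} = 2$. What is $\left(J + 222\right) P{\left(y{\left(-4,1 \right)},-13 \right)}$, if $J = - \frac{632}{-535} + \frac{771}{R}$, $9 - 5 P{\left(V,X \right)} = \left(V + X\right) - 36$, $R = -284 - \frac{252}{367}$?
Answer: $\frac{17253234551}{6987100} \approx 2469.3$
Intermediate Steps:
$R = - \frac{104480}{367}$ ($R = -284 - 252 \cdot \frac{1}{367} = -284 - \frac{252}{367} = - \frac{104480}{367} \approx -284.69$)
$P{\left(V,X \right)} = 9 - \frac{V}{5} - \frac{X}{5}$ ($P{\left(V,X \right)} = \frac{9}{5} - \frac{\left(V + X\right) - 36}{5} = \frac{9}{5} - \frac{-36 + V + X}{5} = \frac{9}{5} - \left(- \frac{36}{5} + \frac{V}{5} + \frac{X}{5}\right) = 9 - \frac{V}{5} - \frac{X}{5}$)
$J = - \frac{17070127}{11179360}$ ($J = - \frac{632}{-535} + \frac{771}{- \frac{104480}{367}} = \left(-632\right) \left(- \frac{1}{535}\right) + 771 \left(- \frac{367}{104480}\right) = \frac{632}{535} - \frac{282957}{104480} = - \frac{17070127}{11179360} \approx -1.5269$)
$\left(J + 222\right) P{\left(y{\left(-4,1 \right)},-13 \right)} = \left(- \frac{17070127}{11179360} + 222\right) \left(9 - \frac{2}{5} - - \frac{13}{5}\right) = \frac{2464747793 \left(9 - \frac{2}{5} + \frac{13}{5}\right)}{11179360} = \frac{2464747793}{11179360} \cdot \frac{56}{5} = \frac{17253234551}{6987100}$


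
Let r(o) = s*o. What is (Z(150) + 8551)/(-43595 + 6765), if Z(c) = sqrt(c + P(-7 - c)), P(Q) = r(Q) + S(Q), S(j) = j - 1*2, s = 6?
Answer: -8551/36830 - I*sqrt(951)/36830 ≈ -0.23217 - 0.00083731*I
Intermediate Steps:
S(j) = -2 + j (S(j) = j - 2 = -2 + j)
r(o) = 6*o
P(Q) = -2 + 7*Q (P(Q) = 6*Q + (-2 + Q) = -2 + 7*Q)
Z(c) = sqrt(-51 - 6*c) (Z(c) = sqrt(c + (-2 + 7*(-7 - c))) = sqrt(c + (-2 + (-49 - 7*c))) = sqrt(c + (-51 - 7*c)) = sqrt(-51 - 6*c))
(Z(150) + 8551)/(-43595 + 6765) = (sqrt(-51 - 6*150) + 8551)/(-43595 + 6765) = (sqrt(-51 - 900) + 8551)/(-36830) = (sqrt(-951) + 8551)*(-1/36830) = (I*sqrt(951) + 8551)*(-1/36830) = (8551 + I*sqrt(951))*(-1/36830) = -8551/36830 - I*sqrt(951)/36830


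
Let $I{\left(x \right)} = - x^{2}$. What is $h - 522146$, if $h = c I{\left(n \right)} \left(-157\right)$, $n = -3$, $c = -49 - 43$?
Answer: $-652142$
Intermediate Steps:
$c = -92$
$h = -129996$ ($h = - 92 \left(- \left(-3\right)^{2}\right) \left(-157\right) = - 92 \left(\left(-1\right) 9\right) \left(-157\right) = \left(-92\right) \left(-9\right) \left(-157\right) = 828 \left(-157\right) = -129996$)
$h - 522146 = -129996 - 522146 = -652142$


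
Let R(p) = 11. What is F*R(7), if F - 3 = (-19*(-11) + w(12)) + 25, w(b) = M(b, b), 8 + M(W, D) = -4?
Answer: 2475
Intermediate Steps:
M(W, D) = -12 (M(W, D) = -8 - 4 = -12)
w(b) = -12
F = 225 (F = 3 + ((-19*(-11) - 12) + 25) = 3 + ((209 - 12) + 25) = 3 + (197 + 25) = 3 + 222 = 225)
F*R(7) = 225*11 = 2475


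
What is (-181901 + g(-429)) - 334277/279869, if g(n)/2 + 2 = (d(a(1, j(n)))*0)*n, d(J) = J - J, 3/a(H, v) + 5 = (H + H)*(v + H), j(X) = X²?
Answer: -50909904722/279869 ≈ -1.8191e+5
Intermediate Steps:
a(H, v) = 3/(-5 + 2*H*(H + v)) (a(H, v) = 3/(-5 + (H + H)*(v + H)) = 3/(-5 + (2*H)*(H + v)) = 3/(-5 + 2*H*(H + v)))
d(J) = 0
g(n) = -4 (g(n) = -4 + 2*((0*0)*n) = -4 + 2*(0*n) = -4 + 2*0 = -4 + 0 = -4)
(-181901 + g(-429)) - 334277/279869 = (-181901 - 4) - 334277/279869 = -181905 - 334277*1/279869 = -181905 - 334277/279869 = -50909904722/279869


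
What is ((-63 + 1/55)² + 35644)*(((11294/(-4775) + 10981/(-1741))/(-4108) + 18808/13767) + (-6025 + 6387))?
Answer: 393662058805637546248189/27350415583651875 ≈ 1.4393e+7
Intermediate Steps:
((-63 + 1/55)² + 35644)*(((11294/(-4775) + 10981/(-1741))/(-4108) + 18808/13767) + (-6025 + 6387)) = ((-63 + 1/55)² + 35644)*(((11294*(-1/4775) + 10981*(-1/1741))*(-1/4108) + 18808*(1/13767)) + 362) = ((-3464/55)² + 35644)*(((-11294/4775 - 10981/1741)*(-1/4108) + 18808/13767) + 362) = (11999296/3025 + 35644)*((-72097129/8313275*(-1/4108) + 18808/13767) + 362) = 119822396*((5545933/2626994900 + 18808/13767) + 362)/3025 = 119822396*(49484870938811/36165838788300 + 362)/3025 = (119822396/3025)*(13141518512303411/36165838788300) = 393662058805637546248189/27350415583651875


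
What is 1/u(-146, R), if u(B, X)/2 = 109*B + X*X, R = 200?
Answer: 1/48172 ≈ 2.0759e-5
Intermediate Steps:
u(B, X) = 2*X**2 + 218*B (u(B, X) = 2*(109*B + X*X) = 2*(109*B + X**2) = 2*(X**2 + 109*B) = 2*X**2 + 218*B)
1/u(-146, R) = 1/(2*200**2 + 218*(-146)) = 1/(2*40000 - 31828) = 1/(80000 - 31828) = 1/48172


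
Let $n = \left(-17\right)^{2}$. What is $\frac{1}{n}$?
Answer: $\frac{1}{289} \approx 0.0034602$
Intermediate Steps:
$n = 289$
$\frac{1}{n} = \frac{1}{289}$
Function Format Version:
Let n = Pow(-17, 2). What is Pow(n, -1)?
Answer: Rational(1, 289) ≈ 0.0034602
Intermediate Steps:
n = 289
Pow(n, -1) = Pow(289, -1) = Rational(1, 289)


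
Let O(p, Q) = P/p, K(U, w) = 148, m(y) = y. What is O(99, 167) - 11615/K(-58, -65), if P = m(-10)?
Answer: -1151365/14652 ≈ -78.581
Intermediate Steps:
P = -10
O(p, Q) = -10/p
O(99, 167) - 11615/K(-58, -65) = -10/99 - 11615/148 = -1151365/14652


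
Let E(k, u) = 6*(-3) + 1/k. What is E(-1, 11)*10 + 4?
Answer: -186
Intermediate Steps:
E(k, u) = -18 + 1/k
E(-1, 11)*10 + 4 = (-18 + 1/(-1))*10 + 4 = (-18 - 1)*10 + 4 = -19*10 + 4 = -190 + 4 = -186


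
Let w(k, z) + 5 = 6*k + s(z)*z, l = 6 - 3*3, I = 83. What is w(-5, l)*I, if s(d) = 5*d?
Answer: 830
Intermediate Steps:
l = -3 (l = 6 - 9 = -3)
w(k, z) = -5 + 5*z**2 + 6*k (w(k, z) = -5 + (6*k + (5*z)*z) = -5 + (6*k + 5*z**2) = -5 + (5*z**2 + 6*k) = -5 + 5*z**2 + 6*k)
w(-5, l)*I = (-5 + 5*(-3)**2 + 6*(-5))*83 = (-5 + 5*9 - 30)*83 = (-5 + 45 - 30)*83 = 10*83 = 830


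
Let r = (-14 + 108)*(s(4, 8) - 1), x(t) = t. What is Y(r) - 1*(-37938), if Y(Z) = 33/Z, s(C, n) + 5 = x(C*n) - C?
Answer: 7132347/188 ≈ 37938.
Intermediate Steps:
s(C, n) = -5 - C + C*n (s(C, n) = -5 + (C*n - C) = -5 + (-C + C*n) = -5 - C + C*n)
r = 2068 (r = (-14 + 108)*((-5 - 1*4 + 4*8) - 1) = 94*((-5 - 4 + 32) - 1) = 94*(23 - 1) = 94*22 = 2068)
Y(r) - 1*(-37938) = 33/2068 - 1*(-37938) = 33*(1/2068) + 37938 = 3/188 + 37938 = 7132347/188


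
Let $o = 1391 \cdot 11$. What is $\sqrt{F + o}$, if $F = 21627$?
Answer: $8 \sqrt{577} \approx 192.17$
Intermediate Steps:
$o = 15301$
$\sqrt{F + o} = \sqrt{21627 + 15301} = \sqrt{36928} = 8 \sqrt{577}$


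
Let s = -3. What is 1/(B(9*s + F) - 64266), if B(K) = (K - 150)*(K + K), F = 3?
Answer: -1/55914 ≈ -1.7885e-5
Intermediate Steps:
B(K) = 2*K*(-150 + K) (B(K) = (-150 + K)*(2*K) = 2*K*(-150 + K))
1/(B(9*s + F) - 64266) = 1/(2*(9*(-3) + 3)*(-150 + (9*(-3) + 3)) - 64266) = 1/(2*(-27 + 3)*(-150 + (-27 + 3)) - 64266) = 1/(2*(-24)*(-150 - 24) - 64266) = 1/(2*(-24)*(-174) - 64266) = 1/(8352 - 64266) = 1/(-55914) = -1/55914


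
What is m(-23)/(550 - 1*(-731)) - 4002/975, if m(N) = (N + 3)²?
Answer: -1578854/416325 ≈ -3.7924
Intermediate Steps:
m(N) = (3 + N)²
m(-23)/(550 - 1*(-731)) - 4002/975 = (3 - 23)²/(550 - 1*(-731)) - 4002/975 = (-20)²/(550 + 731) - 4002*1/975 = 400/1281 - 1334/325 = -1578854/416325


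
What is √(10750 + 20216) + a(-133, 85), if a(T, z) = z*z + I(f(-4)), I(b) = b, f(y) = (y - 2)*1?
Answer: 7219 + √30966 ≈ 7395.0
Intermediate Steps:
f(y) = -2 + y (f(y) = (-2 + y)*1 = -2 + y)
a(T, z) = -6 + z² (a(T, z) = z*z + (-2 - 4) = z² - 6 = -6 + z²)
√(10750 + 20216) + a(-133, 85) = √(10750 + 20216) + (-6 + 85²) = √30966 + (-6 + 7225) = √30966 + 7219 = 7219 + √30966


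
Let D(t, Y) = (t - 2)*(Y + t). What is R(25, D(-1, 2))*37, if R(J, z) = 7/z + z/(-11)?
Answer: -2516/33 ≈ -76.242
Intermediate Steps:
D(t, Y) = (-2 + t)*(Y + t)
R(J, z) = 7/z - z/11 (R(J, z) = 7/z + z*(-1/11) = 7/z - z/11)
R(25, D(-1, 2))*37 = (7/((-1)² - 2*2 - 2*(-1) + 2*(-1)) - ((-1)² - 2*2 - 2*(-1) + 2*(-1))/11)*37 = (7/(1 - 4 + 2 - 2) - (1 - 4 + 2 - 2)/11)*37 = (7/(-3) - 1/11*(-3))*37 = (7*(-⅓) + 3/11)*37 = (-7/3 + 3/11)*37 = -68/33*37 = -2516/33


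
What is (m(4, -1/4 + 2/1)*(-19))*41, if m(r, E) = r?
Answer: -3116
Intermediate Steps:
(m(4, -1/4 + 2/1)*(-19))*41 = (4*(-19))*41 = -76*41 = -3116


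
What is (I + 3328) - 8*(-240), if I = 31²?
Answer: 6209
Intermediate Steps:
I = 961
(I + 3328) - 8*(-240) = (961 + 3328) - 8*(-240) = 4289 + 1920 = 6209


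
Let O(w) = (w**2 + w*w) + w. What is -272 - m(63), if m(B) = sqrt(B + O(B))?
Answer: -272 - 24*sqrt(14) ≈ -361.80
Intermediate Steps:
O(w) = w + 2*w**2 (O(w) = (w**2 + w**2) + w = 2*w**2 + w = w + 2*w**2)
m(B) = sqrt(B + B*(1 + 2*B))
-272 - m(63) = -272 - sqrt(2)*sqrt(63*(1 + 63)) = -272 - sqrt(2)*sqrt(63*64) = -272 - sqrt(2)*sqrt(4032) = -272 - sqrt(2)*24*sqrt(7) = -272 - 24*sqrt(14)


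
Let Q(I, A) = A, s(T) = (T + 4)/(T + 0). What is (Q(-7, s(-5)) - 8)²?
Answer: 1521/25 ≈ 60.840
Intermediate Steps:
s(T) = (4 + T)/T
(Q(-7, s(-5)) - 8)² = ((4 - 5)/(-5) - 8)² = (-⅕*(-1) - 8)² = (⅕ - 8)² = (-39/5)² = 1521/25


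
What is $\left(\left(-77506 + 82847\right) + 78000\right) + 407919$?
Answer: $491260$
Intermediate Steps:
$\left(\left(-77506 + 82847\right) + 78000\right) + 407919 = \left(5341 + 78000\right) + 407919 = 83341 + 407919 = 491260$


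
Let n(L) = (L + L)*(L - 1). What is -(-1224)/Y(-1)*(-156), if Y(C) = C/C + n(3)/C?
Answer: 190944/11 ≈ 17359.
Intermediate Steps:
n(L) = 2*L*(-1 + L) (n(L) = (2*L)*(-1 + L) = 2*L*(-1 + L))
Y(C) = 1 + 12/C (Y(C) = C/C + (2*3*(-1 + 3))/C = 1 + (2*3*2)/C = 1 + 12/C)
-(-1224)/Y(-1)*(-156) = -(-1224)/((12 - 1)/(-1))*(-156) = -(-1224)/((-1*11))*(-156) = -(-1224)/(-11)*(-156) = -(-1224)*(-1)/11*(-156) = -72*17/11*(-156) = -1224/11*(-156) = 190944/11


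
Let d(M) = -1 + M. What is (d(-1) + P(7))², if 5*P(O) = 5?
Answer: 1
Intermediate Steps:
P(O) = 1 (P(O) = (⅕)*5 = 1)
(d(-1) + P(7))² = ((-1 - 1) + 1)² = (-2 + 1)² = (-1)² = 1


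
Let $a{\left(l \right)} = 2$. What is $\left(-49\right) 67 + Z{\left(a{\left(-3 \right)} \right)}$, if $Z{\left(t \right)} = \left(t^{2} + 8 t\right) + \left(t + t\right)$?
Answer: $-3259$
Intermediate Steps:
$Z{\left(t \right)} = t^{2} + 10 t$ ($Z{\left(t \right)} = \left(t^{2} + 8 t\right) + 2 t = t^{2} + 10 t$)
$\left(-49\right) 67 + Z{\left(a{\left(-3 \right)} \right)} = \left(-49\right) 67 + 2 \left(10 + 2\right) = -3283 + 2 \cdot 12 = -3283 + 24 = -3259$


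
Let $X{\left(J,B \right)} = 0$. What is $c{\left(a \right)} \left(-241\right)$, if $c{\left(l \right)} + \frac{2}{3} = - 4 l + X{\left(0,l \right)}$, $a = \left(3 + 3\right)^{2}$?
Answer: $\frac{104594}{3} \approx 34865.0$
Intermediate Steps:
$a = 36$ ($a = 6^{2} = 36$)
$c{\left(l \right)} = - \frac{2}{3} - 4 l$ ($c{\left(l \right)} = - \frac{2}{3} + \left(- 4 l + 0\right) = - \frac{2}{3} - 4 l$)
$c{\left(a \right)} \left(-241\right) = \left(- \frac{2}{3} - 144\right) \left(-241\right) = \left(- \frac{434}{3}\right) \left(-241\right) = \frac{104594}{3}$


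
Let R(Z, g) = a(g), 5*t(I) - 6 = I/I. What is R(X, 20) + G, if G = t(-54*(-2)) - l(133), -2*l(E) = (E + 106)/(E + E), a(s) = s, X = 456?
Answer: 58119/2660 ≈ 21.849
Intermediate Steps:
t(I) = 7/5 (t(I) = 6/5 + (I/I)/5 = 6/5 + (⅕)*1 = 6/5 + ⅕ = 7/5)
l(E) = -(106 + E)/(4*E) (l(E) = -(E + 106)/(2*(E + E)) = -(106 + E)/(2*(2*E)) = -(106 + E)*1/(2*E)/2 = -(106 + E)/(4*E))
R(Z, g) = g
G = 4919/2660 (G = 7/5 - (-106 - 1*133)/(4*133) = 7/5 - (-106 - 133)/(4*133) = 7/5 - (-239)/(4*133) = 7/5 - 1*(-239/532) = 7/5 + 239/532 = 4919/2660 ≈ 1.8492)
R(X, 20) + G = 20 + 4919/2660 = 58119/2660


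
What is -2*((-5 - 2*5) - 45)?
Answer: 120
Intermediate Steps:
-2*((-5 - 2*5) - 45) = -2*((-5 - 10) - 45) = -2*(-15 - 45) = -2*(-60) = 120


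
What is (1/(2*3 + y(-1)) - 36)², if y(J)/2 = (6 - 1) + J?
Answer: 253009/196 ≈ 1290.9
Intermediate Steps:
y(J) = 10 + 2*J (y(J) = 2*((6 - 1) + J) = 2*(5 + J) = 10 + 2*J)
(1/(2*3 + y(-1)) - 36)² = (1/(2*3 + (10 + 2*(-1))) - 36)² = (1/(6 + (10 - 2)) - 36)² = (1/(6 + 8) - 36)² = (1/14 - 36)² = (-503/14)² = 253009/196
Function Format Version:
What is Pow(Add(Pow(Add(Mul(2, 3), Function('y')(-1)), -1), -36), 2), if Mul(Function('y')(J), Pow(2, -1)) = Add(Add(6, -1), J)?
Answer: Rational(253009, 196) ≈ 1290.9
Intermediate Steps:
Function('y')(J) = Add(10, Mul(2, J)) (Function('y')(J) = Mul(2, Add(Add(6, -1), J)) = Mul(2, Add(5, J)) = Add(10, Mul(2, J)))
Pow(Add(Pow(Add(Mul(2, 3), Function('y')(-1)), -1), -36), 2) = Pow(Add(Pow(Add(Mul(2, 3), Add(10, Mul(2, -1))), -1), -36), 2) = Pow(Add(Pow(Add(6, Add(10, -2)), -1), -36), 2) = Pow(Add(Pow(Add(6, 8), -1), -36), 2) = Pow(Add(Pow(14, -1), -36), 2) = Pow(Add(Rational(1, 14), -36), 2) = Pow(Rational(-503, 14), 2) = Rational(253009, 196)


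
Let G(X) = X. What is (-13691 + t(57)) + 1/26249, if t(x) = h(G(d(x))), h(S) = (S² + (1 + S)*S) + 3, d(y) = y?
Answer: -187234116/26249 ≈ -7133.0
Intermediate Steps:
h(S) = 3 + S² + S*(1 + S) (h(S) = (S² + S*(1 + S)) + 3 = 3 + S² + S*(1 + S))
t(x) = 3 + x + 2*x²
(-13691 + t(57)) + 1/26249 = (-13691 + (3 + 57 + 2*57²)) + 1/26249 = (-13691 + (3 + 57 + 2*3249)) + 1/26249 = (-13691 + (3 + 57 + 6498)) + 1/26249 = (-13691 + 6558) + 1/26249 = -7133 + 1/26249 = -187234116/26249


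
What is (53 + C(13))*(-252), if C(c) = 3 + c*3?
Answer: -23940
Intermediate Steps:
C(c) = 3 + 3*c
(53 + C(13))*(-252) = (53 + (3 + 3*13))*(-252) = (53 + (3 + 39))*(-252) = (53 + 42)*(-252) = 95*(-252) = -23940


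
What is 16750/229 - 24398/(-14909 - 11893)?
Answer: 227260321/3068829 ≈ 74.054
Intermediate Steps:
16750/229 - 24398/(-14909 - 11893) = 16750*(1/229) - 24398/(-26802) = 16750/229 - 24398*(-1/26802) = 16750/229 + 12199/13401 = 227260321/3068829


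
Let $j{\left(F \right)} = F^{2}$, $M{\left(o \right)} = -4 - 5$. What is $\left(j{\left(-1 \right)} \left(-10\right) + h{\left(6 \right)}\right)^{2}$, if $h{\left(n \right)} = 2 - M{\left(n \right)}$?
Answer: $1$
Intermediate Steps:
$M{\left(o \right)} = -9$ ($M{\left(o \right)} = -4 - 5 = -9$)
$h{\left(n \right)} = 11$ ($h{\left(n \right)} = 2 - -9 = 2 + 9 = 11$)
$\left(j{\left(-1 \right)} \left(-10\right) + h{\left(6 \right)}\right)^{2} = \left(\left(-1\right)^{2} \left(-10\right) + 11\right)^{2} = \left(1 \left(-10\right) + 11\right)^{2} = \left(-10 + 11\right)^{2} = 1^{2} = 1$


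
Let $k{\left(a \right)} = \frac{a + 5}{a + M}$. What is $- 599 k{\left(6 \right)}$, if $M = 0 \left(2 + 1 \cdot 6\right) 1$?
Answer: $- \frac{6589}{6} \approx -1098.2$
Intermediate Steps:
$M = 0$ ($M = 0 \left(2 + 6\right) 1 = 0 \cdot 8 \cdot 1 = 0 \cdot 1 = 0$)
$k{\left(a \right)} = \frac{5 + a}{a}$ ($k{\left(a \right)} = \frac{a + 5}{a + 0} = \frac{5 + a}{a}$)
$- 599 k{\left(6 \right)} = - 599 \frac{5 + 6}{6} = - 599 \cdot \frac{1}{6} \cdot 11 = - \frac{599 \cdot 11}{6} = \left(-1\right) \frac{6589}{6} = - \frac{6589}{6}$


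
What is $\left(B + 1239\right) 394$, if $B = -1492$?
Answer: $-99682$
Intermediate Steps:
$\left(B + 1239\right) 394 = \left(-1492 + 1239\right) 394 = \left(-253\right) 394 = -99682$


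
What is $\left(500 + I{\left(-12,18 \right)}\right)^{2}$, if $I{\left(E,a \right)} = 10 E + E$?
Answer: $135424$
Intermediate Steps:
$I{\left(E,a \right)} = 11 E$
$\left(500 + I{\left(-12,18 \right)}\right)^{2} = \left(500 + 11 \left(-12\right)\right)^{2} = \left(500 - 132\right)^{2} = 368^{2} = 135424$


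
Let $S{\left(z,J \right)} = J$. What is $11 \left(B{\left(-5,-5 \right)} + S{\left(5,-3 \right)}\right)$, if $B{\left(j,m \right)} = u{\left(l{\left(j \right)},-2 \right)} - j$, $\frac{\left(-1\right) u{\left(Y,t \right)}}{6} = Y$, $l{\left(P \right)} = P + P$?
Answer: $682$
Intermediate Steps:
$l{\left(P \right)} = 2 P$
$u{\left(Y,t \right)} = - 6 Y$
$B{\left(j,m \right)} = - 13 j$ ($B{\left(j,m \right)} = - 6 \cdot 2 j - j = - 12 j - j = - 13 j$)
$11 \left(B{\left(-5,-5 \right)} + S{\left(5,-3 \right)}\right) = 11 \left(\left(-13\right) \left(-5\right) - 3\right) = 11 \left(65 - 3\right) = 11 \cdot 62 = 682$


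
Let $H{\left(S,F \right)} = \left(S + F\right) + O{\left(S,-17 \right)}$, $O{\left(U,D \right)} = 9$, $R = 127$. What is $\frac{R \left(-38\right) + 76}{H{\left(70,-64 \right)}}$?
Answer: $- \frac{950}{3} \approx -316.67$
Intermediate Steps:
$H{\left(S,F \right)} = 9 + F + S$ ($H{\left(S,F \right)} = \left(S + F\right) + 9 = \left(F + S\right) + 9 = 9 + F + S$)
$\frac{R \left(-38\right) + 76}{H{\left(70,-64 \right)}} = \frac{127 \left(-38\right) + 76}{9 - 64 + 70} = \frac{-4826 + 76}{15} = \left(-4750\right) \frac{1}{15} = - \frac{950}{3}$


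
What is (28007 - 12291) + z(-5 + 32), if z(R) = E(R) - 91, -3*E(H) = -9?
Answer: 15628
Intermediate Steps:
E(H) = 3 (E(H) = -⅓*(-9) = 3)
z(R) = -88 (z(R) = 3 - 91 = -88)
(28007 - 12291) + z(-5 + 32) = (28007 - 12291) - 88 = 15716 - 88 = 15628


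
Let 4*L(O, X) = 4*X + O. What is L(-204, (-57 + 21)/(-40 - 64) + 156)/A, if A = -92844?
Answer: -913/804648 ≈ -0.0011347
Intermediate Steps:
L(O, X) = X + O/4 (L(O, X) = (4*X + O)/4 = (O + 4*X)/4 = X + O/4)
L(-204, (-57 + 21)/(-40 - 64) + 156)/A = (((-57 + 21)/(-40 - 64) + 156) + (¼)*(-204))/(-92844) = ((-36/(-104) + 156) - 51)*(-1/92844) = ((-36*(-1/104) + 156) - 51)*(-1/92844) = ((9/26 + 156) - 51)*(-1/92844) = (4065/26 - 51)*(-1/92844) = (2739/26)*(-1/92844) = -913/804648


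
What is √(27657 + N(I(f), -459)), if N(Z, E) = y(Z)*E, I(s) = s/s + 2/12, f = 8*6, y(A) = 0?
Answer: 3*√3073 ≈ 166.30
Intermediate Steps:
f = 48
I(s) = 7/6 (I(s) = 1 + 2*(1/12) = 1 + ⅙ = 7/6)
N(Z, E) = 0 (N(Z, E) = 0*E = 0)
√(27657 + N(I(f), -459)) = √(27657 + 0) = √27657 = 3*√3073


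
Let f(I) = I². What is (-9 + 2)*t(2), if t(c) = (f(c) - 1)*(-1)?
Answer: 21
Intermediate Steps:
t(c) = 1 - c² (t(c) = (c² - 1)*(-1) = (-1 + c²)*(-1) = 1 - c²)
(-9 + 2)*t(2) = (-9 + 2)*(1 - 1*2²) = -7*(1 - 1*4) = -7*(1 - 4) = -7*(-3) = 21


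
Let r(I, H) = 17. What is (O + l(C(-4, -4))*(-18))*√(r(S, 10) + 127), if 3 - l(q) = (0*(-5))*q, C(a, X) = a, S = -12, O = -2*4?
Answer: -744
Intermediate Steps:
O = -8
l(q) = 3 (l(q) = 3 - 0*(-5)*q = 3 - 0*q = 3 - 1*0 = 3 + 0 = 3)
(O + l(C(-4, -4))*(-18))*√(r(S, 10) + 127) = (-8 + 3*(-18))*√(17 + 127) = (-8 - 54)*√144 = -62*12 = -744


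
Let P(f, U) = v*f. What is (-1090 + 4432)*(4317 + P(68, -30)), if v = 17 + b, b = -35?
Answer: 10336806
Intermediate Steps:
v = -18 (v = 17 - 35 = -18)
P(f, U) = -18*f
(-1090 + 4432)*(4317 + P(68, -30)) = (-1090 + 4432)*(4317 - 18*68) = 3342*(4317 - 1224) = 3342*3093 = 10336806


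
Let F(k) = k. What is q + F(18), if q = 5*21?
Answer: 123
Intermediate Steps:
q = 105
q + F(18) = 105 + 18 = 123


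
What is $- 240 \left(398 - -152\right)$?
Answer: $-132000$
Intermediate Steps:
$- 240 \left(398 - -152\right) = - 240 \left(398 + \left(-7 + 159\right)\right) = - 240 \left(398 + 152\right) = \left(-240\right) 550 = -132000$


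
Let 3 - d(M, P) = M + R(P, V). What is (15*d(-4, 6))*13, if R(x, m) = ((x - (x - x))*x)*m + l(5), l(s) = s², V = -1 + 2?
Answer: -10530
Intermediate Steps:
V = 1
R(x, m) = 25 + m*x² (R(x, m) = ((x - (x - x))*x)*m + 5² = ((x - 1*0)*x)*m + 25 = ((x + 0)*x)*m + 25 = (x*x)*m + 25 = x²*m + 25 = m*x² + 25 = 25 + m*x²)
d(M, P) = -22 - M - P² (d(M, P) = 3 - (M + (25 + 1*P²)) = 3 - (M + (25 + P²)) = 3 - (25 + M + P²) = 3 + (-25 - M - P²) = -22 - M - P²)
(15*d(-4, 6))*13 = (15*(-22 - 1*(-4) - 1*6²))*13 = (15*(-22 + 4 - 1*36))*13 = (15*(-22 + 4 - 36))*13 = (15*(-54))*13 = -810*13 = -10530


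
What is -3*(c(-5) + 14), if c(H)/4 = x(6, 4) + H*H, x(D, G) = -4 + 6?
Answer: -366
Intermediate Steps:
x(D, G) = 2
c(H) = 8 + 4*H**2 (c(H) = 4*(2 + H*H) = 4*(2 + H**2) = 8 + 4*H**2)
-3*(c(-5) + 14) = -3*((8 + 4*(-5)**2) + 14) = -3*((8 + 4*25) + 14) = -3*((8 + 100) + 14) = -3*(108 + 14) = -3*122 = -366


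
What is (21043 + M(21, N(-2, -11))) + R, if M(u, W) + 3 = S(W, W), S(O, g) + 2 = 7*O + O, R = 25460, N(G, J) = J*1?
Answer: 46410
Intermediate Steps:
N(G, J) = J
S(O, g) = -2 + 8*O (S(O, g) = -2 + (7*O + O) = -2 + 8*O)
M(u, W) = -5 + 8*W (M(u, W) = -3 + (-2 + 8*W) = -5 + 8*W)
(21043 + M(21, N(-2, -11))) + R = (21043 + (-5 + 8*(-11))) + 25460 = (21043 + (-5 - 88)) + 25460 = (21043 - 93) + 25460 = 20950 + 25460 = 46410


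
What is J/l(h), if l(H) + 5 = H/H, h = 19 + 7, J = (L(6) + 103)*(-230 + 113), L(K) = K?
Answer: 12753/4 ≈ 3188.3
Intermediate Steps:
J = -12753 (J = (6 + 103)*(-230 + 113) = 109*(-117) = -12753)
h = 26
l(H) = -4 (l(H) = -5 + H/H = -5 + 1 = -4)
J/l(h) = -12753/(-4) = -1/4*(-12753) = 12753/4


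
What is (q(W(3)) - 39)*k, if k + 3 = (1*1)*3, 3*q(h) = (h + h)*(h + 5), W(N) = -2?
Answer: 0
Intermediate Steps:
q(h) = 2*h*(5 + h)/3 (q(h) = ((h + h)*(h + 5))/3 = ((2*h)*(5 + h))/3 = (2*h*(5 + h))/3 = 2*h*(5 + h)/3)
k = 0 (k = -3 + (1*1)*3 = -3 + 1*3 = -3 + 3 = 0)
(q(W(3)) - 39)*k = ((⅔)*(-2)*(5 - 2) - 39)*0 = ((⅔)*(-2)*3 - 39)*0 = (-4 - 39)*0 = -43*0 = 0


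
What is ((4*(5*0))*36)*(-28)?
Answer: 0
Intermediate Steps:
((4*(5*0))*36)*(-28) = ((4*0)*36)*(-28) = (0*36)*(-28) = 0*(-28) = 0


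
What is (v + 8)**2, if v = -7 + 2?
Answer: 9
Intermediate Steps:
v = -5
(v + 8)**2 = (-5 + 8)**2 = 3**2 = 9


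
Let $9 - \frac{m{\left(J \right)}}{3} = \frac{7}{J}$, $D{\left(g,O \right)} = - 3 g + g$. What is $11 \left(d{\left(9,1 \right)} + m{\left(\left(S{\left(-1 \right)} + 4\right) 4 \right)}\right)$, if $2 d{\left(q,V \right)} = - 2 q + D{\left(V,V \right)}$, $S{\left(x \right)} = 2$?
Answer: $\frac{1419}{8} \approx 177.38$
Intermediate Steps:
$D{\left(g,O \right)} = - 2 g$
$m{\left(J \right)} = 27 - \frac{21}{J}$ ($m{\left(J \right)} = 27 - 3 \frac{7}{J} = 27 - \frac{21}{J}$)
$d{\left(q,V \right)} = - V - q$ ($d{\left(q,V \right)} = \frac{- 2 q - 2 V}{2} = \frac{- 2 V - 2 q}{2} = - V - q$)
$11 \left(d{\left(9,1 \right)} + m{\left(\left(S{\left(-1 \right)} + 4\right) 4 \right)}\right) = 11 \left(\left(\left(-1\right) 1 - 9\right) + \left(27 - \frac{21}{\left(2 + 4\right) 4}\right)\right) = 11 \left(\left(-1 - 9\right) + \left(27 - \frac{21}{6 \cdot 4}\right)\right) = 11 \left(-10 + \left(27 - \frac{21}{24}\right)\right) = 11 \left(-10 + \left(27 - \frac{7}{8}\right)\right) = 11 \left(-10 + \frac{209}{8}\right) = 11 \cdot \frac{129}{8} = \frac{1419}{8}$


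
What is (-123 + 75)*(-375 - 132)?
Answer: 24336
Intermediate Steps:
(-123 + 75)*(-375 - 132) = -48*(-507) = 24336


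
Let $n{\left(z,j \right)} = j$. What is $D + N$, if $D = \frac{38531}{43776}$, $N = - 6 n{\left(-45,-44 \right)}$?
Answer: $\frac{11595395}{43776} \approx 264.88$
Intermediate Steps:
$N = 264$ ($N = \left(-6\right) \left(-44\right) = 264$)
$D = \frac{38531}{43776}$ ($D = 38531 \cdot \frac{1}{43776} = \frac{38531}{43776} \approx 0.88019$)
$D + N = \frac{38531}{43776} + 264 = \frac{11595395}{43776}$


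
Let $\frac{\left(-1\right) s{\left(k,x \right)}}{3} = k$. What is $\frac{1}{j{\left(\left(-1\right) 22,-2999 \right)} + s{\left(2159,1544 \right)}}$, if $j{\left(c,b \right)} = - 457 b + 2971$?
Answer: $\frac{1}{1367037} \approx 7.3151 \cdot 10^{-7}$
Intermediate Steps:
$s{\left(k,x \right)} = - 3 k$
$j{\left(c,b \right)} = 2971 - 457 b$
$\frac{1}{j{\left(\left(-1\right) 22,-2999 \right)} + s{\left(2159,1544 \right)}} = \frac{1}{\left(2971 - -1370543\right) - 6477} = \frac{1}{\left(2971 + 1370543\right) - 6477} = \frac{1}{1373514 - 6477} = \frac{1}{1367037}$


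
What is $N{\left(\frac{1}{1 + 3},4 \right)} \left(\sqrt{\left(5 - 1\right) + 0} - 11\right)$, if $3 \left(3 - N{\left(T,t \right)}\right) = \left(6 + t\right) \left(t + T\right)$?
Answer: $\frac{201}{2} \approx 100.5$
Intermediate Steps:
$N{\left(T,t \right)} = 3 - \frac{\left(6 + t\right) \left(T + t\right)}{3}$ ($N{\left(T,t \right)} = 3 - \frac{\left(6 + t\right) \left(t + T\right)}{3} = 3 - \frac{\left(6 + t\right) \left(T + t\right)}{3}$)
$N{\left(\frac{1}{1 + 3},4 \right)} \left(\sqrt{\left(5 - 1\right) + 0} - 11\right) = \left(3 - \frac{2}{1 + 3} - 8 - \frac{4^{2}}{3} - \frac{1}{3} \frac{1}{1 + 3} \cdot 4\right) \left(\sqrt{\left(5 - 1\right) + 0} - 11\right) = \left(3 - \frac{2}{4} - 8 - \frac{16}{3} - \frac{1}{3} \cdot \frac{1}{4} \cdot 4\right) \left(\sqrt{4 + 0} - 11\right) = \left(3 - \frac{1}{2} - 8 - \frac{16}{3} - \frac{1}{12} \cdot 4\right) \left(\sqrt{4} - 11\right) = \left(3 - \frac{1}{2} - 8 - \frac{16}{3} - \frac{1}{3}\right) \left(2 - 11\right) = \left(- \frac{67}{6}\right) \left(-9\right) = \frac{201}{2}$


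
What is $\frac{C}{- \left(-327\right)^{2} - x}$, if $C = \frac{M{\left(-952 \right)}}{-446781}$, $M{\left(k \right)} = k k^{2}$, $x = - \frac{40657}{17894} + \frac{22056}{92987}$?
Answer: $- \frac{1435623354122804224}{79489836875246718027} \approx -0.01806$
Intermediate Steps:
$x = - \frac{3385902395}{1663909378}$ ($x = \left(-40657\right) \frac{1}{17894} + 22056 \cdot \frac{1}{92987} = - \frac{40657}{17894} + \frac{22056}{92987} = - \frac{3385902395}{1663909378} \approx -2.0349$)
$M{\left(k \right)} = k^{3}$
$C = \frac{862801408}{446781}$ ($C = \frac{\left(-952\right)^{3}}{-446781} = \left(-862801408\right) \left(- \frac{1}{446781}\right) = \frac{862801408}{446781} \approx 1931.2$)
$\frac{C}{- \left(-327\right)^{2} - x} = \frac{862801408}{446781 \left(- \left(-327\right)^{2} - - \frac{3385902395}{1663909378}\right)} = \frac{862801408}{446781 \left(\left(-1\right) 106929 + \frac{3385902395}{1663909378}\right)} = \frac{862801408}{446781 \left(-106929 + \frac{3385902395}{1663909378}\right)} = \frac{862801408}{446781 \left(- \frac{177916779977767}{1663909378}\right)} = \frac{862801408}{446781} \left(- \frac{1663909378}{177916779977767}\right) = - \frac{1435623354122804224}{79489836875246718027}$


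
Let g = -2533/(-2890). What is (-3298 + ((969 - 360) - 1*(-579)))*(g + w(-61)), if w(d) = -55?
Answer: 1941411/17 ≈ 1.1420e+5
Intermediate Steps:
g = 149/170 (g = -2533*(-1/2890) = 149/170 ≈ 0.87647)
(-3298 + ((969 - 360) - 1*(-579)))*(g + w(-61)) = (-3298 + ((969 - 360) - 1*(-579)))*(149/170 - 55) = (-3298 + (609 + 579))*(-9201/170) = (-3298 + 1188)*(-9201/170) = -2110*(-9201/170) = 1941411/17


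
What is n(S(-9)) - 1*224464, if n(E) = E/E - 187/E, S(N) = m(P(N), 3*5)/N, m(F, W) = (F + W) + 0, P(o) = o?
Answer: -448365/2 ≈ -2.2418e+5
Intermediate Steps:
m(F, W) = F + W
S(N) = (15 + N)/N (S(N) = (N + 3*5)/N = (N + 15)/N = (15 + N)/N)
n(E) = 1 - 187/E
n(S(-9)) - 1*224464 = (-187 + (15 - 9)/(-9))/(((15 - 9)/(-9))) - 1*224464 = (-187 - ⅑*6)/((-⅑*6)) - 224464 = (-187 - ⅔)/(-⅔) - 224464 = -3/2*(-563/3) - 224464 = 563/2 - 224464 = -448365/2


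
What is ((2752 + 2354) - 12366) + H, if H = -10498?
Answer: -17758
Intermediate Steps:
((2752 + 2354) - 12366) + H = ((2752 + 2354) - 12366) - 10498 = (5106 - 12366) - 10498 = -7260 - 10498 = -17758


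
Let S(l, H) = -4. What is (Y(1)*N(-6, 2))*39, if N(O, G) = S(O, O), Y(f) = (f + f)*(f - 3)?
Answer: 624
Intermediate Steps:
Y(f) = 2*f*(-3 + f) (Y(f) = (2*f)*(-3 + f) = 2*f*(-3 + f))
N(O, G) = -4
(Y(1)*N(-6, 2))*39 = ((2*1*(-3 + 1))*(-4))*39 = ((2*1*(-2))*(-4))*39 = -4*(-4)*39 = 16*39 = 624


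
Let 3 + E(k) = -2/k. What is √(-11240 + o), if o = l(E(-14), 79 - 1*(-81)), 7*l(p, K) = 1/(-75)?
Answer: I*√123921021/105 ≈ 106.02*I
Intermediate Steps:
E(k) = -3 - 2/k
l(p, K) = -1/525 (l(p, K) = (⅐)/(-75) = (⅐)*(-1/75) = -1/525)
o = -1/525 ≈ -0.0019048
√(-11240 + o) = √(-11240 - 1/525) = √(-5901001/525) = I*√123921021/105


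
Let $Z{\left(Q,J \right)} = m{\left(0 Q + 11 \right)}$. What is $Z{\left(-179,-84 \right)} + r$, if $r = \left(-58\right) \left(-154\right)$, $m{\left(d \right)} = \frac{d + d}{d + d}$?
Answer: $8933$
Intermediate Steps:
$m{\left(d \right)} = 1$ ($m{\left(d \right)} = \frac{2 d}{2 d} = 2 d \frac{1}{2 d} = 1$)
$Z{\left(Q,J \right)} = 1$
$r = 8932$
$Z{\left(-179,-84 \right)} + r = 1 + 8932 = 8933$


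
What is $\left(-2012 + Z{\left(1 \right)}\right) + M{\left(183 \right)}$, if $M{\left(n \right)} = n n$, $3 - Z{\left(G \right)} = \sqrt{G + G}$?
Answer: $31480 - \sqrt{2} \approx 31479.0$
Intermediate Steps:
$Z{\left(G \right)} = 3 - \sqrt{2} \sqrt{G}$ ($Z{\left(G \right)} = 3 - \sqrt{G + G} = 3 - \sqrt{2 G} = 3 - \sqrt{2} \sqrt{G}$)
$M{\left(n \right)} = n^{2}$
$\left(-2012 + Z{\left(1 \right)}\right) + M{\left(183 \right)} = \left(-2012 + \left(3 - \sqrt{2} \sqrt{1}\right)\right) + 183^{2} = \left(-2012 + \left(3 - \sqrt{2} \cdot 1\right)\right) + 33489 = \left(-2012 + \left(3 - \sqrt{2}\right)\right) + 33489 = \left(-2009 - \sqrt{2}\right) + 33489 = 31480 - \sqrt{2}$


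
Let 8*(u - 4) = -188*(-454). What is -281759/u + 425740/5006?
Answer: 1566718733/26714519 ≈ 58.647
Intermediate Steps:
u = 10673 (u = 4 + (-188*(-454))/8 = 4 + (⅛)*85352 = 4 + 10669 = 10673)
-281759/u + 425740/5006 = -281759/10673 + 425740/5006 = -281759*1/10673 + 425740*(1/5006) = -281759/10673 + 212870/2503 = 1566718733/26714519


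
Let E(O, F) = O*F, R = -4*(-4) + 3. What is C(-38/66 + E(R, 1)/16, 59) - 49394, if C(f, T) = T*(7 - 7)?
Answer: -49394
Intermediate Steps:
R = 19 (R = 16 + 3 = 19)
E(O, F) = F*O
C(f, T) = 0 (C(f, T) = T*0 = 0)
C(-38/66 + E(R, 1)/16, 59) - 49394 = 0 - 49394 = -49394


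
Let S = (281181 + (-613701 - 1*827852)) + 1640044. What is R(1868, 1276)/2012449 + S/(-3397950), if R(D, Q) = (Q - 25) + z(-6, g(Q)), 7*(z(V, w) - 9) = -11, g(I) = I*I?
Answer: -3363637757773/23933703778425 ≈ -0.14054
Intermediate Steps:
g(I) = I**2
S = 479672 (S = (281181 + (-613701 - 827852)) + 1640044 = (281181 - 1441553) + 1640044 = -1160372 + 1640044 = 479672)
z(V, w) = 52/7 (z(V, w) = 9 + (1/7)*(-11) = 9 - 11/7 = 52/7)
R(D, Q) = -123/7 + Q (R(D, Q) = (Q - 25) + 52/7 = (-25 + Q) + 52/7 = -123/7 + Q)
R(1868, 1276)/2012449 + S/(-3397950) = (-123/7 + 1276)/2012449 + 479672/(-3397950) = (8809/7)*(1/2012449) + 479672*(-1/3397950) = 8809/14087143 - 239836/1698975 = -3363637757773/23933703778425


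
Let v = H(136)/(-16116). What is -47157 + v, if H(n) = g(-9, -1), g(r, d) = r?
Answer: -253327401/5372 ≈ -47157.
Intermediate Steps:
H(n) = -9
v = 3/5372 (v = -9/(-16116) = -9*(-1/16116) = 3/5372 ≈ 0.00055845)
-47157 + v = -47157 + 3/5372 = -253327401/5372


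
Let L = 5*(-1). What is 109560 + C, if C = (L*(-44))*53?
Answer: 121220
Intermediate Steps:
L = -5
C = 11660 (C = -5*(-44)*53 = 220*53 = 11660)
109560 + C = 109560 + 11660 = 121220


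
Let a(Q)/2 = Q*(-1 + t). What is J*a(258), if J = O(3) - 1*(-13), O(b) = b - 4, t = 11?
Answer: 61920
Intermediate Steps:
O(b) = -4 + b
a(Q) = 20*Q (a(Q) = 2*(Q*(-1 + 11)) = 2*(Q*10) = 2*(10*Q) = 20*Q)
J = 12 (J = (-4 + 3) - 1*(-13) = -1 + 13 = 12)
J*a(258) = 12*(20*258) = 12*5160 = 61920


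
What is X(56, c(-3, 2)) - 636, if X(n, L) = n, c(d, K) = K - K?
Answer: -580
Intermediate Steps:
c(d, K) = 0
X(56, c(-3, 2)) - 636 = 56 - 636 = -580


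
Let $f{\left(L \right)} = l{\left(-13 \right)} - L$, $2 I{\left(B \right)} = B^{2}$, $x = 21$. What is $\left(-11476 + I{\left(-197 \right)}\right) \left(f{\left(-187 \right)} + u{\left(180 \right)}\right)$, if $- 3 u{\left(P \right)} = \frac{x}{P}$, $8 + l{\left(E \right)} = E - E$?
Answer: $\frac{510801541}{360} \approx 1.4189 \cdot 10^{6}$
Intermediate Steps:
$I{\left(B \right)} = \frac{B^{2}}{2}$
$l{\left(E \right)} = -8$ ($l{\left(E \right)} = -8 + \left(E - E\right) = -8 + 0 = -8$)
$f{\left(L \right)} = -8 - L$
$u{\left(P \right)} = - \frac{7}{P}$ ($u{\left(P \right)} = - \frac{21 \frac{1}{P}}{3} = - \frac{7}{P}$)
$\left(-11476 + I{\left(-197 \right)}\right) \left(f{\left(-187 \right)} + u{\left(180 \right)}\right) = \left(-11476 + \frac{\left(-197\right)^{2}}{2}\right) \left(\left(-8 - -187\right) - \frac{7}{180}\right) = \left(-11476 + \frac{1}{2} \cdot 38809\right) \left(\left(-8 + 187\right) - \frac{7}{180}\right) = \left(-11476 + \frac{38809}{2}\right) \left(179 - \frac{7}{180}\right) = \frac{15857}{2} \cdot \frac{32213}{180} = \frac{510801541}{360}$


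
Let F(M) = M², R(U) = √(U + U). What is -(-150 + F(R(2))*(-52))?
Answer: 358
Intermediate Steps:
R(U) = √2*√U (R(U) = √(2*U) = √2*√U)
-(-150 + F(R(2))*(-52)) = -(-150 + (√2*√2)²*(-52)) = -(-150 + 2²*(-52)) = -(-150 + 4*(-52)) = -(-150 - 208) = -1*(-358) = 358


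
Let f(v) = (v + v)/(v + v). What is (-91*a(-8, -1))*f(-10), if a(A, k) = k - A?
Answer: -637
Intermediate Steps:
f(v) = 1 (f(v) = (2*v)/((2*v)) = (2*v)*(1/(2*v)) = 1)
(-91*a(-8, -1))*f(-10) = -91*(-1 - 1*(-8))*1 = -91*(-1 + 8)*1 = -91*7*1 = -637*1 = -637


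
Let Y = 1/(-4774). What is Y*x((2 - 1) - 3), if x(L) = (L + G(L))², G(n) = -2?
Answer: -8/2387 ≈ -0.0033515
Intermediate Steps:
Y = -1/4774 ≈ -0.00020947
x(L) = (-2 + L)² (x(L) = (L - 2)² = (-2 + L)²)
Y*x((2 - 1) - 3) = -(-2 + ((2 - 1) - 3))²/4774 = -(-2 + (1 - 3))²/4774 = -(-2 - 2)²/4774 = -1/4774*(-4)² = -1/4774*16 = -8/2387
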